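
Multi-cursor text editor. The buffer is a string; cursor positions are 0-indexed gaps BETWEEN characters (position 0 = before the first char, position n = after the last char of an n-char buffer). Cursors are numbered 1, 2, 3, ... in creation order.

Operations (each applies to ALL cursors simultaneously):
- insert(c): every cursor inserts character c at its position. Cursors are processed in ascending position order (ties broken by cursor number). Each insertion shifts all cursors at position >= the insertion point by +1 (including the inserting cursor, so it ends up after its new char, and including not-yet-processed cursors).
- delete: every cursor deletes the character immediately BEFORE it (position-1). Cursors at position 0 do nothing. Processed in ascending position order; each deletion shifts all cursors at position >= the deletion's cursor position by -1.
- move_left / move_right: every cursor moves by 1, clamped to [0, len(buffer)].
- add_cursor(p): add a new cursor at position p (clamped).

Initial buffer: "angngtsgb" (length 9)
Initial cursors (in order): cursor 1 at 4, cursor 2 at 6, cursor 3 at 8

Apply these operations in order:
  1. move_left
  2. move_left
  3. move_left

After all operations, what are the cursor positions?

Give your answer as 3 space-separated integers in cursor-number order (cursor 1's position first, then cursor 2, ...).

After op 1 (move_left): buffer="angngtsgb" (len 9), cursors c1@3 c2@5 c3@7, authorship .........
After op 2 (move_left): buffer="angngtsgb" (len 9), cursors c1@2 c2@4 c3@6, authorship .........
After op 3 (move_left): buffer="angngtsgb" (len 9), cursors c1@1 c2@3 c3@5, authorship .........

Answer: 1 3 5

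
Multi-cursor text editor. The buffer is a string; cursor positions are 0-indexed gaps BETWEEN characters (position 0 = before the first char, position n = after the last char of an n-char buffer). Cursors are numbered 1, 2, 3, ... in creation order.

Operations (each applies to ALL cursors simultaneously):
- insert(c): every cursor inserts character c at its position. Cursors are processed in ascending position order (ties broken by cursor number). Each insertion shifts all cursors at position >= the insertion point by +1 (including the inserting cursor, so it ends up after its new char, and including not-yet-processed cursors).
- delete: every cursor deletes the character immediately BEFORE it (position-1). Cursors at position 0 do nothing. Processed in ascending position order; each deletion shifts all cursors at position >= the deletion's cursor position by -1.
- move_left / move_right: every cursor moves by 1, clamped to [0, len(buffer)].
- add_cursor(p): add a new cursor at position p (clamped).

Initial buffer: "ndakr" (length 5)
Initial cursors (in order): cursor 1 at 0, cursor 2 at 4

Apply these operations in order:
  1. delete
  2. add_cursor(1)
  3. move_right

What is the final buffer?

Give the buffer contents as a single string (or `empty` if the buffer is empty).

After op 1 (delete): buffer="ndar" (len 4), cursors c1@0 c2@3, authorship ....
After op 2 (add_cursor(1)): buffer="ndar" (len 4), cursors c1@0 c3@1 c2@3, authorship ....
After op 3 (move_right): buffer="ndar" (len 4), cursors c1@1 c3@2 c2@4, authorship ....

Answer: ndar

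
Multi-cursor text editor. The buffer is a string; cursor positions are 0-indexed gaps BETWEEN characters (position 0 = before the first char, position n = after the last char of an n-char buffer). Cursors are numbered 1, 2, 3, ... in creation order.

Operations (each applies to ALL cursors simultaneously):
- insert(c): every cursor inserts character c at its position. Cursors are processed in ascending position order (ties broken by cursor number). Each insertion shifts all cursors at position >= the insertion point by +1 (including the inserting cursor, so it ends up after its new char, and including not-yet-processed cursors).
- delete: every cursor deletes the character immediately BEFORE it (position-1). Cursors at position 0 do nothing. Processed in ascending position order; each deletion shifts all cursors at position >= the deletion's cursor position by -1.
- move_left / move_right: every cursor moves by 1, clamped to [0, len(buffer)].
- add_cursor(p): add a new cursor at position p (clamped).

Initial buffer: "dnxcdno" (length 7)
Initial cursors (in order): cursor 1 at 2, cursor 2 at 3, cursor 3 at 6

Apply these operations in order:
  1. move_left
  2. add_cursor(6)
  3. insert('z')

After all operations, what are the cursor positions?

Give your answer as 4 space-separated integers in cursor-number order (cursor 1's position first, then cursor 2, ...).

After op 1 (move_left): buffer="dnxcdno" (len 7), cursors c1@1 c2@2 c3@5, authorship .......
After op 2 (add_cursor(6)): buffer="dnxcdno" (len 7), cursors c1@1 c2@2 c3@5 c4@6, authorship .......
After op 3 (insert('z')): buffer="dznzxcdznzo" (len 11), cursors c1@2 c2@4 c3@8 c4@10, authorship .1.2...3.4.

Answer: 2 4 8 10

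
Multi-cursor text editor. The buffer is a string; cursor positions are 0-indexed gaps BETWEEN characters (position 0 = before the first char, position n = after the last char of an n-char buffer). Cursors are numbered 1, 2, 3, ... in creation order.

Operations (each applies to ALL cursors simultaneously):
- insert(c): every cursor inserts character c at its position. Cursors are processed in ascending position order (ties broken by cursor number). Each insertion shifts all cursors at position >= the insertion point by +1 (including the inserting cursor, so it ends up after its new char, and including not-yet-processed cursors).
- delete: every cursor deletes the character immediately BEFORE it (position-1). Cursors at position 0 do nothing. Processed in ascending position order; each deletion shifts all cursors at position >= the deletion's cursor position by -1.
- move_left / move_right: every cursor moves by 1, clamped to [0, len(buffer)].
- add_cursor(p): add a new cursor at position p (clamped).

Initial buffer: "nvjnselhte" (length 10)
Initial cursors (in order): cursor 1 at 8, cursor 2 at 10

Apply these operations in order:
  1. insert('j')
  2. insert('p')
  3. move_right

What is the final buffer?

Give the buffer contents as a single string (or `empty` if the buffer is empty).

Answer: nvjnselhjptejp

Derivation:
After op 1 (insert('j')): buffer="nvjnselhjtej" (len 12), cursors c1@9 c2@12, authorship ........1..2
After op 2 (insert('p')): buffer="nvjnselhjptejp" (len 14), cursors c1@10 c2@14, authorship ........11..22
After op 3 (move_right): buffer="nvjnselhjptejp" (len 14), cursors c1@11 c2@14, authorship ........11..22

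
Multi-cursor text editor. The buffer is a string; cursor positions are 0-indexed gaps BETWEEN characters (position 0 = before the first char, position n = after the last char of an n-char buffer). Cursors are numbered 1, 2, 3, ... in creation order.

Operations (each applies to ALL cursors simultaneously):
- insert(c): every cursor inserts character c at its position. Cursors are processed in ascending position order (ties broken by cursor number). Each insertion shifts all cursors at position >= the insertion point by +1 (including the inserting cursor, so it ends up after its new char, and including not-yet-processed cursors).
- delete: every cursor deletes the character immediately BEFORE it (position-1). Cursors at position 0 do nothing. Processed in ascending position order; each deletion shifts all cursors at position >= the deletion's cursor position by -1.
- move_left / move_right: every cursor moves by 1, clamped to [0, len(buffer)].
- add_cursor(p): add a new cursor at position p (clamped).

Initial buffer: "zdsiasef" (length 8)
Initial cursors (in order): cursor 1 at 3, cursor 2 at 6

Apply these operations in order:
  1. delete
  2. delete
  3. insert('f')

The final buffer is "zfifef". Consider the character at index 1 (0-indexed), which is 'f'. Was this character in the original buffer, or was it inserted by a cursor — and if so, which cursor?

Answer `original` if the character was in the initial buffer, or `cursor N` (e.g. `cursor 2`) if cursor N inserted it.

After op 1 (delete): buffer="zdiaef" (len 6), cursors c1@2 c2@4, authorship ......
After op 2 (delete): buffer="zief" (len 4), cursors c1@1 c2@2, authorship ....
After op 3 (insert('f')): buffer="zfifef" (len 6), cursors c1@2 c2@4, authorship .1.2..
Authorship (.=original, N=cursor N): . 1 . 2 . .
Index 1: author = 1

Answer: cursor 1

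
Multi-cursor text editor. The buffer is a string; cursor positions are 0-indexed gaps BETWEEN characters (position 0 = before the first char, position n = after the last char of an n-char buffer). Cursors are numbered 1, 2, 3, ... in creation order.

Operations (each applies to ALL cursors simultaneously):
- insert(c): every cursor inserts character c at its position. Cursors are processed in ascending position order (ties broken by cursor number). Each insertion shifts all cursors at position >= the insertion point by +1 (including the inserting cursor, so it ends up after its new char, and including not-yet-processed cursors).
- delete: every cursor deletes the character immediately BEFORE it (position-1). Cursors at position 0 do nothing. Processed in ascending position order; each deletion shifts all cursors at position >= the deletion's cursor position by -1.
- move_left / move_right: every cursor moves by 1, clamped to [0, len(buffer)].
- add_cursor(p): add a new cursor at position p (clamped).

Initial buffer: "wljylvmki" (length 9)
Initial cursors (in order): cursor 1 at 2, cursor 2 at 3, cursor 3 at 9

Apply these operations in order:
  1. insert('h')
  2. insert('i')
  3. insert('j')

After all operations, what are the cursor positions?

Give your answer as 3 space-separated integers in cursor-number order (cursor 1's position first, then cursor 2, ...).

After op 1 (insert('h')): buffer="wlhjhylvmkih" (len 12), cursors c1@3 c2@5 c3@12, authorship ..1.2......3
After op 2 (insert('i')): buffer="wlhijhiylvmkihi" (len 15), cursors c1@4 c2@7 c3@15, authorship ..11.22......33
After op 3 (insert('j')): buffer="wlhijjhijylvmkihij" (len 18), cursors c1@5 c2@9 c3@18, authorship ..111.222......333

Answer: 5 9 18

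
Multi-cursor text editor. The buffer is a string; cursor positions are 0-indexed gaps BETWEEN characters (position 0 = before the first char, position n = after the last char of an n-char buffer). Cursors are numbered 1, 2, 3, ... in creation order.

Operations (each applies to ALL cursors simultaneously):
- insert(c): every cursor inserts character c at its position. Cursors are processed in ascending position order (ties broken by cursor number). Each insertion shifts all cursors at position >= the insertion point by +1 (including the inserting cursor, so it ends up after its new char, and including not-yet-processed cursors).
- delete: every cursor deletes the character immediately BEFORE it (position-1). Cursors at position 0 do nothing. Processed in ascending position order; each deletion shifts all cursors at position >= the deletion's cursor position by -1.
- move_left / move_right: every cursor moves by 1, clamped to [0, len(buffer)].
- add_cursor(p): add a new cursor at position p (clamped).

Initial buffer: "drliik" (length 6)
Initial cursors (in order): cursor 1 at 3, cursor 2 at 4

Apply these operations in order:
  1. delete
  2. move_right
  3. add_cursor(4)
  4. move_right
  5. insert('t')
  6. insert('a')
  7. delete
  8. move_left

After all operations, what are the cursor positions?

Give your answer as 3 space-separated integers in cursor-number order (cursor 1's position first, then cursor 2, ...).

After op 1 (delete): buffer="drik" (len 4), cursors c1@2 c2@2, authorship ....
After op 2 (move_right): buffer="drik" (len 4), cursors c1@3 c2@3, authorship ....
After op 3 (add_cursor(4)): buffer="drik" (len 4), cursors c1@3 c2@3 c3@4, authorship ....
After op 4 (move_right): buffer="drik" (len 4), cursors c1@4 c2@4 c3@4, authorship ....
After op 5 (insert('t')): buffer="drikttt" (len 7), cursors c1@7 c2@7 c3@7, authorship ....123
After op 6 (insert('a')): buffer="driktttaaa" (len 10), cursors c1@10 c2@10 c3@10, authorship ....123123
After op 7 (delete): buffer="drikttt" (len 7), cursors c1@7 c2@7 c3@7, authorship ....123
After op 8 (move_left): buffer="drikttt" (len 7), cursors c1@6 c2@6 c3@6, authorship ....123

Answer: 6 6 6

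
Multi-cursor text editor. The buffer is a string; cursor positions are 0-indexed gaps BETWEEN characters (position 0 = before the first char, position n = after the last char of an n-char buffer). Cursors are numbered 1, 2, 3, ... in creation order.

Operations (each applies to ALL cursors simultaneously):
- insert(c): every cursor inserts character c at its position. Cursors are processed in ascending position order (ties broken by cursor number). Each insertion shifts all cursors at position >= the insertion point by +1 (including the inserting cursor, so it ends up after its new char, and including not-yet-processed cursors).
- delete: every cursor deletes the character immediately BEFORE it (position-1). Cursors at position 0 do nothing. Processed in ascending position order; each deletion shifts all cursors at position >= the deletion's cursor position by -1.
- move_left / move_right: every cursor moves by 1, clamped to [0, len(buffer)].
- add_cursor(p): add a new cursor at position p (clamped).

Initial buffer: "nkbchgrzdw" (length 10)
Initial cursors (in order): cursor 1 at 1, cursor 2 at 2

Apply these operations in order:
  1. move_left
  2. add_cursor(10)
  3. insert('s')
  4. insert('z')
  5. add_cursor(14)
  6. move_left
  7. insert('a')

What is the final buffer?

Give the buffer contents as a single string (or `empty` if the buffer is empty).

Answer: saznsazkbchgrzdawsaz

Derivation:
After op 1 (move_left): buffer="nkbchgrzdw" (len 10), cursors c1@0 c2@1, authorship ..........
After op 2 (add_cursor(10)): buffer="nkbchgrzdw" (len 10), cursors c1@0 c2@1 c3@10, authorship ..........
After op 3 (insert('s')): buffer="snskbchgrzdws" (len 13), cursors c1@1 c2@3 c3@13, authorship 1.2.........3
After op 4 (insert('z')): buffer="sznszkbchgrzdwsz" (len 16), cursors c1@2 c2@5 c3@16, authorship 11.22.........33
After op 5 (add_cursor(14)): buffer="sznszkbchgrzdwsz" (len 16), cursors c1@2 c2@5 c4@14 c3@16, authorship 11.22.........33
After op 6 (move_left): buffer="sznszkbchgrzdwsz" (len 16), cursors c1@1 c2@4 c4@13 c3@15, authorship 11.22.........33
After op 7 (insert('a')): buffer="saznsazkbchgrzdawsaz" (len 20), cursors c1@2 c2@6 c4@16 c3@19, authorship 111.222........4.333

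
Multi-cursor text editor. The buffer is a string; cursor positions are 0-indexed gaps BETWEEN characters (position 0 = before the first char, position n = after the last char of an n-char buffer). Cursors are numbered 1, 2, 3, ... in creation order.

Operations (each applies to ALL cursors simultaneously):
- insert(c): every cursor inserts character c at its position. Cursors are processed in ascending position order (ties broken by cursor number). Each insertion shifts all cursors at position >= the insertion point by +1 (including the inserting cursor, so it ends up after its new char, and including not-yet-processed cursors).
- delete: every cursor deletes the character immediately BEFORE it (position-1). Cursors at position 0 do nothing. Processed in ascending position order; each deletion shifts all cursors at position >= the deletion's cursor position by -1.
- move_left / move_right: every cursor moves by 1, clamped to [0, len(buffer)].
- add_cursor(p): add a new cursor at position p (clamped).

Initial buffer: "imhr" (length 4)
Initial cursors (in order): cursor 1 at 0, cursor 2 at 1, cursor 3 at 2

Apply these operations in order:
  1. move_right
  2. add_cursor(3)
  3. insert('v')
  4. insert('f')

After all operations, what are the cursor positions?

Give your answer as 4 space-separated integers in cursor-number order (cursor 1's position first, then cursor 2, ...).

After op 1 (move_right): buffer="imhr" (len 4), cursors c1@1 c2@2 c3@3, authorship ....
After op 2 (add_cursor(3)): buffer="imhr" (len 4), cursors c1@1 c2@2 c3@3 c4@3, authorship ....
After op 3 (insert('v')): buffer="ivmvhvvr" (len 8), cursors c1@2 c2@4 c3@7 c4@7, authorship .1.2.34.
After op 4 (insert('f')): buffer="ivfmvfhvvffr" (len 12), cursors c1@3 c2@6 c3@11 c4@11, authorship .11.22.3434.

Answer: 3 6 11 11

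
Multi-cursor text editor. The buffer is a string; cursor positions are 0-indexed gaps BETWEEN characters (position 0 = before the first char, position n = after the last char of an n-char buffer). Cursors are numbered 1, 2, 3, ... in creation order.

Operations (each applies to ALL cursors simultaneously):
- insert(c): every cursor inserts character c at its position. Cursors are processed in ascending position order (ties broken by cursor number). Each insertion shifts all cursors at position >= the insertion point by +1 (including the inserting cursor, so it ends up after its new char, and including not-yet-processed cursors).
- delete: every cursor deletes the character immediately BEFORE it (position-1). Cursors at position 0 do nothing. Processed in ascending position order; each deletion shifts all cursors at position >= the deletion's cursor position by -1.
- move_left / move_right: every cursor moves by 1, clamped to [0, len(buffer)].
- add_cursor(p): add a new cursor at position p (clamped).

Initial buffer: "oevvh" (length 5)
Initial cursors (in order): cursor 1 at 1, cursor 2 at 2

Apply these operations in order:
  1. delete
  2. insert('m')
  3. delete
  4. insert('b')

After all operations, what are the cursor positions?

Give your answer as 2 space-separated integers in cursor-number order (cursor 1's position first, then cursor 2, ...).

After op 1 (delete): buffer="vvh" (len 3), cursors c1@0 c2@0, authorship ...
After op 2 (insert('m')): buffer="mmvvh" (len 5), cursors c1@2 c2@2, authorship 12...
After op 3 (delete): buffer="vvh" (len 3), cursors c1@0 c2@0, authorship ...
After op 4 (insert('b')): buffer="bbvvh" (len 5), cursors c1@2 c2@2, authorship 12...

Answer: 2 2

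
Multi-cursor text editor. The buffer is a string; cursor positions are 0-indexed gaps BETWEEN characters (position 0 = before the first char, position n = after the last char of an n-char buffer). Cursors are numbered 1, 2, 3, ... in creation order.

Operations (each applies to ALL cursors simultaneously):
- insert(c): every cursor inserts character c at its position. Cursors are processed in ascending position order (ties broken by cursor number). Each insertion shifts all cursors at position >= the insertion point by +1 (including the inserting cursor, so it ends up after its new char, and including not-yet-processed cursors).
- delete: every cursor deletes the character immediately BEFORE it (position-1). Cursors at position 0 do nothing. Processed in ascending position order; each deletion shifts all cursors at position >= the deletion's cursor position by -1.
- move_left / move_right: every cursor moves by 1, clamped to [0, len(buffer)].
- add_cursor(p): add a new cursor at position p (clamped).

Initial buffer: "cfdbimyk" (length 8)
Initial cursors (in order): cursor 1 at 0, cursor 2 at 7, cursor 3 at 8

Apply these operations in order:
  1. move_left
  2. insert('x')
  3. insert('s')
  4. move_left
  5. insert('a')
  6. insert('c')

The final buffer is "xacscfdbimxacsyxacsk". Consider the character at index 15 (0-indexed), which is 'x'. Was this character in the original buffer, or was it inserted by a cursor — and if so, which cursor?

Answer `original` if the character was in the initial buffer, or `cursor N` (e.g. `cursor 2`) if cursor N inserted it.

After op 1 (move_left): buffer="cfdbimyk" (len 8), cursors c1@0 c2@6 c3@7, authorship ........
After op 2 (insert('x')): buffer="xcfdbimxyxk" (len 11), cursors c1@1 c2@8 c3@10, authorship 1......2.3.
After op 3 (insert('s')): buffer="xscfdbimxsyxsk" (len 14), cursors c1@2 c2@10 c3@13, authorship 11......22.33.
After op 4 (move_left): buffer="xscfdbimxsyxsk" (len 14), cursors c1@1 c2@9 c3@12, authorship 11......22.33.
After op 5 (insert('a')): buffer="xascfdbimxasyxask" (len 17), cursors c1@2 c2@11 c3@15, authorship 111......222.333.
After op 6 (insert('c')): buffer="xacscfdbimxacsyxacsk" (len 20), cursors c1@3 c2@13 c3@18, authorship 1111......2222.3333.
Authorship (.=original, N=cursor N): 1 1 1 1 . . . . . . 2 2 2 2 . 3 3 3 3 .
Index 15: author = 3

Answer: cursor 3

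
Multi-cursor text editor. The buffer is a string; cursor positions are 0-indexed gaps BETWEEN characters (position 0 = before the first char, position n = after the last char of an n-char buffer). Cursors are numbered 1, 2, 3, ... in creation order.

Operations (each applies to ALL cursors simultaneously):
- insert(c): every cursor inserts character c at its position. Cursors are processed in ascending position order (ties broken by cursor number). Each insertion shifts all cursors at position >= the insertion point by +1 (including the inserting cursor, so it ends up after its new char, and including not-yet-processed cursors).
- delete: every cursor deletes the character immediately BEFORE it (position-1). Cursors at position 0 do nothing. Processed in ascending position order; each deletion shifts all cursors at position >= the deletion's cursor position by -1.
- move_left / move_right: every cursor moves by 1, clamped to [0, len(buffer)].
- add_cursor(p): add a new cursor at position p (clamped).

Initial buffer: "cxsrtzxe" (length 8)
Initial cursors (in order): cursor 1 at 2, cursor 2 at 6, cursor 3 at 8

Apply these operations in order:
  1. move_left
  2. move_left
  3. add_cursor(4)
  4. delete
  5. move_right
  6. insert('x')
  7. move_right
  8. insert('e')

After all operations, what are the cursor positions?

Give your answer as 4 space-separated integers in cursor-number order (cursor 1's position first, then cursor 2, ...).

Answer: 4 10 13 10

Derivation:
After op 1 (move_left): buffer="cxsrtzxe" (len 8), cursors c1@1 c2@5 c3@7, authorship ........
After op 2 (move_left): buffer="cxsrtzxe" (len 8), cursors c1@0 c2@4 c3@6, authorship ........
After op 3 (add_cursor(4)): buffer="cxsrtzxe" (len 8), cursors c1@0 c2@4 c4@4 c3@6, authorship ........
After op 4 (delete): buffer="cxtxe" (len 5), cursors c1@0 c2@2 c4@2 c3@3, authorship .....
After op 5 (move_right): buffer="cxtxe" (len 5), cursors c1@1 c2@3 c4@3 c3@4, authorship .....
After op 6 (insert('x')): buffer="cxxtxxxxe" (len 9), cursors c1@2 c2@6 c4@6 c3@8, authorship .1..24.3.
After op 7 (move_right): buffer="cxxtxxxxe" (len 9), cursors c1@3 c2@7 c4@7 c3@9, authorship .1..24.3.
After op 8 (insert('e')): buffer="cxxetxxxeexee" (len 13), cursors c1@4 c2@10 c4@10 c3@13, authorship .1.1.24.243.3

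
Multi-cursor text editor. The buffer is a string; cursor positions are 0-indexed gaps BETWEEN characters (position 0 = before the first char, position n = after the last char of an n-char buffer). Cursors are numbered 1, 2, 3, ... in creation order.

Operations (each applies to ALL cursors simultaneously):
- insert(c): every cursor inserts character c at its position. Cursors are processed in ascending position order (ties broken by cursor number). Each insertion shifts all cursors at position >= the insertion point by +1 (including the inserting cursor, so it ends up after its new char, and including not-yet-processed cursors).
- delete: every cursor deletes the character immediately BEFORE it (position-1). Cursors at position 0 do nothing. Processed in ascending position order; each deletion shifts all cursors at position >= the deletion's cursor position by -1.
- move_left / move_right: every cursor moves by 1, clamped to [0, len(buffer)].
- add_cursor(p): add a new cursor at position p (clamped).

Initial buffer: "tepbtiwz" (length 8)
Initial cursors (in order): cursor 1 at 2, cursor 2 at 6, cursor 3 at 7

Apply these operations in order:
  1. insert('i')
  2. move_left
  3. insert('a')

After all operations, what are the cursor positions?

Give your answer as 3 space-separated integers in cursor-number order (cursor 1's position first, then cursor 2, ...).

Answer: 3 9 12

Derivation:
After op 1 (insert('i')): buffer="teipbtiiwiz" (len 11), cursors c1@3 c2@8 c3@10, authorship ..1....2.3.
After op 2 (move_left): buffer="teipbtiiwiz" (len 11), cursors c1@2 c2@7 c3@9, authorship ..1....2.3.
After op 3 (insert('a')): buffer="teaipbtiaiwaiz" (len 14), cursors c1@3 c2@9 c3@12, authorship ..11....22.33.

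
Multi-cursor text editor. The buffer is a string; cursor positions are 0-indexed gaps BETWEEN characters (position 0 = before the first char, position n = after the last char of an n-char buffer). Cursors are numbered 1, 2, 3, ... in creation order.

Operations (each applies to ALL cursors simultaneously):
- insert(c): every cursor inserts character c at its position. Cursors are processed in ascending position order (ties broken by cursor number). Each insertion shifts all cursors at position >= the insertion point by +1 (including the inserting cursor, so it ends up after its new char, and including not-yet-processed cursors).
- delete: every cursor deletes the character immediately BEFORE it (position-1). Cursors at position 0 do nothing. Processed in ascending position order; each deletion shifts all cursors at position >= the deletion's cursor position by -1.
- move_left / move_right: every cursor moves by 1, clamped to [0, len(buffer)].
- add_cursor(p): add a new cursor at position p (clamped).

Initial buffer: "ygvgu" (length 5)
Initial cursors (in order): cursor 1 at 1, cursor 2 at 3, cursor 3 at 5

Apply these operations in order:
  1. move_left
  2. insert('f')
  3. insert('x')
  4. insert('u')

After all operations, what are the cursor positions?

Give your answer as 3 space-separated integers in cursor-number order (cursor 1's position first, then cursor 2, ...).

After op 1 (move_left): buffer="ygvgu" (len 5), cursors c1@0 c2@2 c3@4, authorship .....
After op 2 (insert('f')): buffer="fygfvgfu" (len 8), cursors c1@1 c2@4 c3@7, authorship 1..2..3.
After op 3 (insert('x')): buffer="fxygfxvgfxu" (len 11), cursors c1@2 c2@6 c3@10, authorship 11..22..33.
After op 4 (insert('u')): buffer="fxuygfxuvgfxuu" (len 14), cursors c1@3 c2@8 c3@13, authorship 111..222..333.

Answer: 3 8 13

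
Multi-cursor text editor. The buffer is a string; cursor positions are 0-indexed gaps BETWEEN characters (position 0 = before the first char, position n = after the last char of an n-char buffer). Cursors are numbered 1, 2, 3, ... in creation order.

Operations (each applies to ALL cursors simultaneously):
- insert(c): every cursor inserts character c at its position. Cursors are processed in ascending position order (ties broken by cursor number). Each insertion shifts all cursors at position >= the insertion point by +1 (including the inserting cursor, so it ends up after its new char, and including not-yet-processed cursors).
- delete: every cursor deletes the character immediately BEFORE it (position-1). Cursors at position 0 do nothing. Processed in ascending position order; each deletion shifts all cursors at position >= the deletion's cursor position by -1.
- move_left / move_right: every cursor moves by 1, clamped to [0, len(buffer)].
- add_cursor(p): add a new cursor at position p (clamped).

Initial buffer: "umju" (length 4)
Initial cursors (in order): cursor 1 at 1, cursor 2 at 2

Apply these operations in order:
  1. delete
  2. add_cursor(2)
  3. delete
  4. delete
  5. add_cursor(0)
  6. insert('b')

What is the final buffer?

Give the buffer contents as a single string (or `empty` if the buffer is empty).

After op 1 (delete): buffer="ju" (len 2), cursors c1@0 c2@0, authorship ..
After op 2 (add_cursor(2)): buffer="ju" (len 2), cursors c1@0 c2@0 c3@2, authorship ..
After op 3 (delete): buffer="j" (len 1), cursors c1@0 c2@0 c3@1, authorship .
After op 4 (delete): buffer="" (len 0), cursors c1@0 c2@0 c3@0, authorship 
After op 5 (add_cursor(0)): buffer="" (len 0), cursors c1@0 c2@0 c3@0 c4@0, authorship 
After op 6 (insert('b')): buffer="bbbb" (len 4), cursors c1@4 c2@4 c3@4 c4@4, authorship 1234

Answer: bbbb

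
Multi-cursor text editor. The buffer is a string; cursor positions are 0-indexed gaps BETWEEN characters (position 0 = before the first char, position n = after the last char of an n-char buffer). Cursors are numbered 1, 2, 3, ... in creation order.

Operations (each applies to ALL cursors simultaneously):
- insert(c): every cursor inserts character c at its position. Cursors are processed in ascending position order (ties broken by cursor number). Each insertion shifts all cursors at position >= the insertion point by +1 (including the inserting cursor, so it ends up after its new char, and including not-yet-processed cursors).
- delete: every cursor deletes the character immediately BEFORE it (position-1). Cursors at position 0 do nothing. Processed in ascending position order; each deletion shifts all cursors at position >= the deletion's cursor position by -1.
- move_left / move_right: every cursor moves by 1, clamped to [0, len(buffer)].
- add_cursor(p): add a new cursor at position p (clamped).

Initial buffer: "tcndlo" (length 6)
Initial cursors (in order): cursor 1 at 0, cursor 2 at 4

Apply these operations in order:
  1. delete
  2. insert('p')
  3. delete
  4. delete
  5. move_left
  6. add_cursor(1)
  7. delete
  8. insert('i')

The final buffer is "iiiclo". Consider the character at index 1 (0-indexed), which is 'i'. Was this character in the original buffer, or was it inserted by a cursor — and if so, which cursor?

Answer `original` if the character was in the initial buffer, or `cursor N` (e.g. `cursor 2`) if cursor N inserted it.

After op 1 (delete): buffer="tcnlo" (len 5), cursors c1@0 c2@3, authorship .....
After op 2 (insert('p')): buffer="ptcnplo" (len 7), cursors c1@1 c2@5, authorship 1...2..
After op 3 (delete): buffer="tcnlo" (len 5), cursors c1@0 c2@3, authorship .....
After op 4 (delete): buffer="tclo" (len 4), cursors c1@0 c2@2, authorship ....
After op 5 (move_left): buffer="tclo" (len 4), cursors c1@0 c2@1, authorship ....
After op 6 (add_cursor(1)): buffer="tclo" (len 4), cursors c1@0 c2@1 c3@1, authorship ....
After op 7 (delete): buffer="clo" (len 3), cursors c1@0 c2@0 c3@0, authorship ...
After op 8 (insert('i')): buffer="iiiclo" (len 6), cursors c1@3 c2@3 c3@3, authorship 123...
Authorship (.=original, N=cursor N): 1 2 3 . . .
Index 1: author = 2

Answer: cursor 2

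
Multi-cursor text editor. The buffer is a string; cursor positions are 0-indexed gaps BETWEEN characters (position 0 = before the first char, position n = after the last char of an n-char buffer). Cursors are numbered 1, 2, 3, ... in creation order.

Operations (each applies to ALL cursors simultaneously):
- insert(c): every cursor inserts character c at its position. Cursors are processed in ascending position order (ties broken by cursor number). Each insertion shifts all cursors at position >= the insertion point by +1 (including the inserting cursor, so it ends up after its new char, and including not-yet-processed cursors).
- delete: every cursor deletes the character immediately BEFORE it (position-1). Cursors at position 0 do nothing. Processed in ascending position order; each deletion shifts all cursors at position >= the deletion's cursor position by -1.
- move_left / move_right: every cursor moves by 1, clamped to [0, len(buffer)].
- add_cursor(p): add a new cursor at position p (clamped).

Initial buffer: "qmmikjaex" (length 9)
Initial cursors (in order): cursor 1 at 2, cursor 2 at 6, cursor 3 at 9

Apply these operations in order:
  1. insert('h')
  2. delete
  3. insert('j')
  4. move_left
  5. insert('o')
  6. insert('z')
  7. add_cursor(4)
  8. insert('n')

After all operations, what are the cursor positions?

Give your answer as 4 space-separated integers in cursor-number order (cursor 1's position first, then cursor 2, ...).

Answer: 6 14 21 6

Derivation:
After op 1 (insert('h')): buffer="qmhmikjhaexh" (len 12), cursors c1@3 c2@8 c3@12, authorship ..1....2...3
After op 2 (delete): buffer="qmmikjaex" (len 9), cursors c1@2 c2@6 c3@9, authorship .........
After op 3 (insert('j')): buffer="qmjmikjjaexj" (len 12), cursors c1@3 c2@8 c3@12, authorship ..1....2...3
After op 4 (move_left): buffer="qmjmikjjaexj" (len 12), cursors c1@2 c2@7 c3@11, authorship ..1....2...3
After op 5 (insert('o')): buffer="qmojmikjojaexoj" (len 15), cursors c1@3 c2@9 c3@14, authorship ..11....22...33
After op 6 (insert('z')): buffer="qmozjmikjozjaexozj" (len 18), cursors c1@4 c2@11 c3@17, authorship ..111....222...333
After op 7 (add_cursor(4)): buffer="qmozjmikjozjaexozj" (len 18), cursors c1@4 c4@4 c2@11 c3@17, authorship ..111....222...333
After op 8 (insert('n')): buffer="qmoznnjmikjoznjaexoznj" (len 22), cursors c1@6 c4@6 c2@14 c3@21, authorship ..11141....2222...3333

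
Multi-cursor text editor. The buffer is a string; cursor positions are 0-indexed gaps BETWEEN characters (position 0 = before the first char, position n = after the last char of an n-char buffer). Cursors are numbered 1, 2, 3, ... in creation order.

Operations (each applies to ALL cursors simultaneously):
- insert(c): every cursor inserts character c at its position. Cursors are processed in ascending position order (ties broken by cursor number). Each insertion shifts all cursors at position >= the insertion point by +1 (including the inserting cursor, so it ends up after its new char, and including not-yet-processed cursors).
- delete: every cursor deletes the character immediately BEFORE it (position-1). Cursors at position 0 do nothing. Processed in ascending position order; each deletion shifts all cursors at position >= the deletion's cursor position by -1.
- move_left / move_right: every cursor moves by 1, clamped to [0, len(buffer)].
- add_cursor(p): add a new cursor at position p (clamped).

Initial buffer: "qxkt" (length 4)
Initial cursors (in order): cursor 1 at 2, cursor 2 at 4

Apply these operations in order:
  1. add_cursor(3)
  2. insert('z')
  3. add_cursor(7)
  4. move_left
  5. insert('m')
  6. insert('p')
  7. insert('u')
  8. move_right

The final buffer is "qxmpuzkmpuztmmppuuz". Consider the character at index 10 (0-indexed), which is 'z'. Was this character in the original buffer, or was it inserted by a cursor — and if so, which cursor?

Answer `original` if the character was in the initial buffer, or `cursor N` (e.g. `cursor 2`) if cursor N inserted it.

Answer: cursor 3

Derivation:
After op 1 (add_cursor(3)): buffer="qxkt" (len 4), cursors c1@2 c3@3 c2@4, authorship ....
After op 2 (insert('z')): buffer="qxzkztz" (len 7), cursors c1@3 c3@5 c2@7, authorship ..1.3.2
After op 3 (add_cursor(7)): buffer="qxzkztz" (len 7), cursors c1@3 c3@5 c2@7 c4@7, authorship ..1.3.2
After op 4 (move_left): buffer="qxzkztz" (len 7), cursors c1@2 c3@4 c2@6 c4@6, authorship ..1.3.2
After op 5 (insert('m')): buffer="qxmzkmztmmz" (len 11), cursors c1@3 c3@6 c2@10 c4@10, authorship ..11.33.242
After op 6 (insert('p')): buffer="qxmpzkmpztmmppz" (len 15), cursors c1@4 c3@8 c2@14 c4@14, authorship ..111.333.24242
After op 7 (insert('u')): buffer="qxmpuzkmpuztmmppuuz" (len 19), cursors c1@5 c3@10 c2@18 c4@18, authorship ..1111.3333.2424242
After op 8 (move_right): buffer="qxmpuzkmpuztmmppuuz" (len 19), cursors c1@6 c3@11 c2@19 c4@19, authorship ..1111.3333.2424242
Authorship (.=original, N=cursor N): . . 1 1 1 1 . 3 3 3 3 . 2 4 2 4 2 4 2
Index 10: author = 3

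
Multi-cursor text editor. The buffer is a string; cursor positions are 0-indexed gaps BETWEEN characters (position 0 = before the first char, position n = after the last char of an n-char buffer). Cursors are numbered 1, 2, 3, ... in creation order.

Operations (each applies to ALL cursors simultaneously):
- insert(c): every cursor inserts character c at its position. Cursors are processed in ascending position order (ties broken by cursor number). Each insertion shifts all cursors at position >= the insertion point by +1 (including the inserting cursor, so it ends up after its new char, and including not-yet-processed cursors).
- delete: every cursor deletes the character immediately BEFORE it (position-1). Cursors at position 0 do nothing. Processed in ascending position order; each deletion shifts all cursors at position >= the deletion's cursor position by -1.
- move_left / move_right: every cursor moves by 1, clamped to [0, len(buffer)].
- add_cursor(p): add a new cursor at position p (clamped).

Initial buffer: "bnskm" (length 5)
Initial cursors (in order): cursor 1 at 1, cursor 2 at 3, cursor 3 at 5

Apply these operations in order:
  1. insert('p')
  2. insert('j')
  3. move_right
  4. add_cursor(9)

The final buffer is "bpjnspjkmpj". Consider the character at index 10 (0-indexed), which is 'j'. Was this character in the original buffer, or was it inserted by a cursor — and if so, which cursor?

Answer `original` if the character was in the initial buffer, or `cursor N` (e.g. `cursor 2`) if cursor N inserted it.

After op 1 (insert('p')): buffer="bpnspkmp" (len 8), cursors c1@2 c2@5 c3@8, authorship .1..2..3
After op 2 (insert('j')): buffer="bpjnspjkmpj" (len 11), cursors c1@3 c2@7 c3@11, authorship .11..22..33
After op 3 (move_right): buffer="bpjnspjkmpj" (len 11), cursors c1@4 c2@8 c3@11, authorship .11..22..33
After op 4 (add_cursor(9)): buffer="bpjnspjkmpj" (len 11), cursors c1@4 c2@8 c4@9 c3@11, authorship .11..22..33
Authorship (.=original, N=cursor N): . 1 1 . . 2 2 . . 3 3
Index 10: author = 3

Answer: cursor 3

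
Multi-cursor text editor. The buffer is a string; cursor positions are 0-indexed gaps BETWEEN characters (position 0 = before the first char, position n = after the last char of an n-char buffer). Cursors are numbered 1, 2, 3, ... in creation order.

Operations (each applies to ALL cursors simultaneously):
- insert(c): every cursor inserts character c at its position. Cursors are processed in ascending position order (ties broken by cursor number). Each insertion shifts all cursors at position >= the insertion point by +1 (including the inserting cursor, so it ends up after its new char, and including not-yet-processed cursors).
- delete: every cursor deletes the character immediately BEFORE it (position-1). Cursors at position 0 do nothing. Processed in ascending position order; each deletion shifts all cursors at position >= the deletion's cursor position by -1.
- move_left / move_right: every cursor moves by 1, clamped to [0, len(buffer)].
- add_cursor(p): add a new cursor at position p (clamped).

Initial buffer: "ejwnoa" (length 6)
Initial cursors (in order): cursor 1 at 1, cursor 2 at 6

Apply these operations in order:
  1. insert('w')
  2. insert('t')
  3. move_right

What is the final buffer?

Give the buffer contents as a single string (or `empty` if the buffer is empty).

Answer: ewtjwnoawt

Derivation:
After op 1 (insert('w')): buffer="ewjwnoaw" (len 8), cursors c1@2 c2@8, authorship .1.....2
After op 2 (insert('t')): buffer="ewtjwnoawt" (len 10), cursors c1@3 c2@10, authorship .11.....22
After op 3 (move_right): buffer="ewtjwnoawt" (len 10), cursors c1@4 c2@10, authorship .11.....22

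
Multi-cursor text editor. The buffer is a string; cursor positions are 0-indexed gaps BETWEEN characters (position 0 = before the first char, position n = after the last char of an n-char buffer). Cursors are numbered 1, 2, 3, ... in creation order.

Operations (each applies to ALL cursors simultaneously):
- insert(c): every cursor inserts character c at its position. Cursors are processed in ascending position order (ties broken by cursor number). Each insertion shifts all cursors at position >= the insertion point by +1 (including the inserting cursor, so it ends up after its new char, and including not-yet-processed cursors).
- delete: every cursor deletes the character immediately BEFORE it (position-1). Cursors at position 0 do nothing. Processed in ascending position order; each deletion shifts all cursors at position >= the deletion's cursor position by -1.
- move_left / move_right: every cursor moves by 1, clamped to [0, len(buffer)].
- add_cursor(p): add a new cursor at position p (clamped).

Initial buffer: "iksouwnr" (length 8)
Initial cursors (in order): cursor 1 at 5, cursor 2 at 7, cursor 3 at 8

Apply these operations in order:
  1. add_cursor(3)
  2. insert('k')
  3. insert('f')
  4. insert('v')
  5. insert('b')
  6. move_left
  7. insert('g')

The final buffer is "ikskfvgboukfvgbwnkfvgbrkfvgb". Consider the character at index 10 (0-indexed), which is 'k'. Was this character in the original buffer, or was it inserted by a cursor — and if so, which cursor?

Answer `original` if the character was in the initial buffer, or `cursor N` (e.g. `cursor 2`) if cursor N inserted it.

Answer: cursor 1

Derivation:
After op 1 (add_cursor(3)): buffer="iksouwnr" (len 8), cursors c4@3 c1@5 c2@7 c3@8, authorship ........
After op 2 (insert('k')): buffer="ikskoukwnkrk" (len 12), cursors c4@4 c1@7 c2@10 c3@12, authorship ...4..1..2.3
After op 3 (insert('f')): buffer="ikskfoukfwnkfrkf" (len 16), cursors c4@5 c1@9 c2@13 c3@16, authorship ...44..11..22.33
After op 4 (insert('v')): buffer="ikskfvoukfvwnkfvrkfv" (len 20), cursors c4@6 c1@11 c2@16 c3@20, authorship ...444..111..222.333
After op 5 (insert('b')): buffer="ikskfvboukfvbwnkfvbrkfvb" (len 24), cursors c4@7 c1@13 c2@19 c3@24, authorship ...4444..1111..2222.3333
After op 6 (move_left): buffer="ikskfvboukfvbwnkfvbrkfvb" (len 24), cursors c4@6 c1@12 c2@18 c3@23, authorship ...4444..1111..2222.3333
After op 7 (insert('g')): buffer="ikskfvgboukfvgbwnkfvgbrkfvgb" (len 28), cursors c4@7 c1@14 c2@21 c3@27, authorship ...44444..11111..22222.33333
Authorship (.=original, N=cursor N): . . . 4 4 4 4 4 . . 1 1 1 1 1 . . 2 2 2 2 2 . 3 3 3 3 3
Index 10: author = 1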